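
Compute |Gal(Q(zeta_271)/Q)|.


|Gal(Q(zeta_271)/Q)| = phi(271)
= 270

270


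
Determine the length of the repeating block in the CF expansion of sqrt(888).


Run the CF algorithm for sqrt(888).
a_0 = floor(sqrt(888)) = 29; set m_0=0, q_0=1.
Recurrence: m' = q*a - m,  q' = (d - m'^2)/q,  a' = floor((a_0 + m')/q').
  step 1: m=29, q=47, a=1
  step 2: m=18, q=12, a=3
  step 3: m=18, q=47, a=1
  step 4: m=29, q=1, a=58
a_4 = 2*a_0 = 58, so the period closes here.
sqrt(888) = [29; 1, 3, 1, 58]
Period length = 4

4


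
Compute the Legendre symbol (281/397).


p = 397 is prime, so compute (281/397) with the reciprocity algorithm (Jacobi-symbol steps: pull out 2s via (2/n), flip via reciprocity, reduce):
  reciprocity: (281/397) -> +(397/281)
  reduce: (116/281)
  pull out 2: (2/281) = +1  (since 281 mod 8 = 1)
  pull out 2: (2/281) = +1  (since 281 mod 8 = 1)
  reciprocity: (29/281) -> +(281/29)
  reduce: (20/29)
  pull out 2: (2/29) = -1  (since 29 mod 8 = 5)
  pull out 2: (2/29) = -1  (since 29 mod 8 = 5)
  reciprocity: (5/29) -> +(29/5)
  reduce: (4/5)
  pull out 2: (2/5) = -1  (since 5 mod 8 = 5)
  pull out 2: (2/5) = -1  (since 5 mod 8 = 5)
  (1/5) = 1
Product of signs = 1
(281/397) = 1

1


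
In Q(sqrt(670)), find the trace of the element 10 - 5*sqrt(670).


Tr(a + b*sqrt(d)) = (a + b*sqrt(d)) + (a - b*sqrt(d)) = 2a
= 2 * (10)
= 20

20


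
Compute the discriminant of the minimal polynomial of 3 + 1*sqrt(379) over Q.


The element 3 + 1*sqrt(379) has minimal polynomial:
x^2 - 6*x - 370
Discriminant = (-6)^2 - 4*(-370)
= 36 + 1480
= 1516

1516


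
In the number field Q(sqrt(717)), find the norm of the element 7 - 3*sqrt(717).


N(a + b*sqrt(d)) = a^2 - d*b^2
= (7)^2 - (717)*(-3)^2
= 49 - 6453
= -6404

-6404


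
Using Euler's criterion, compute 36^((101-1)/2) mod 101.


p = 101 is prime and the exponent is (p-1)/2 = 50, so by Euler's criterion 36^50 = (36/101) = +1 or -1 mod 101.
Compute by square-and-multiply:
  50 = 32 + 16 + 2 (binary 110010)
  Repeated squaring mod 101: 36^1 = 36, 36^2 = 84, 36^4 = 87, 36^8 = 95, 36^16 = 36, 36^32 = 84
  36^50 = 36^32 * 36^16 * 36^2 = 84 * 36 * 84 mod 101
    84 * 36 = 3024 = 95 mod 101
    95 * 84 = 7980 = 1 mod 101
  36^50 = 1 mod 101
Result 1: 36 is a quadratic residue mod 101.
36^50 mod 101 = 1

1


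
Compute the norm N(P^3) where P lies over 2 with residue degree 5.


N(P^a) = p^(a*f)
= 2^(3*5)
= 2^15
= 32768

32768


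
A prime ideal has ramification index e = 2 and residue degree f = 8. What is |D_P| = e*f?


|D_P| = e * f
= 2 * 8
= 16

16


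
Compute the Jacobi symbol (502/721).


Compute (502/721) via quadratic reciprocity:
  pull out 2: (2/721) = +1  (since 721 mod 8 = 1)
  reciprocity: (251/721) -> +(721/251)
  reduce: (219/251)
  reciprocity: (219/251) -> -(251/219)
  reduce: (32/219)
  pull out 2: (2/219) = -1  (since 219 mod 8 = 3)
  pull out 2: (2/219) = -1  (since 219 mod 8 = 3)
  pull out 2: (2/219) = -1  (since 219 mod 8 = 3)
  pull out 2: (2/219) = -1  (since 219 mod 8 = 3)
  pull out 2: (2/219) = -1  (since 219 mod 8 = 3)
  (1/219) = 1
Product of signs = 1

1


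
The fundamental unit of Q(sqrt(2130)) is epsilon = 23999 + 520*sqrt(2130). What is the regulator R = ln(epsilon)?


epsilon = 23999 + 520*sqrt(2130)
= 47998.0000
R = ln(47998.0000)
= 10.7789

10.7789


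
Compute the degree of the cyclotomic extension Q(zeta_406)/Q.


The degree equals Euler's totient phi(406).
406 = 2 * 7 * 29
phi(406) = 168

168


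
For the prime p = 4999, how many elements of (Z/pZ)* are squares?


For prime p, the number of non-zero quadratic residues is (p-1)/2.
= (4999-1)/2
= 2499

2499


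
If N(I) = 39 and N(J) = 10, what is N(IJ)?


N(IJ) = N(I) * N(J)
= 39 * 10
= 390

390


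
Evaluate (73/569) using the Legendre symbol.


p = 569 is prime, so compute (73/569) with the reciprocity algorithm (Jacobi-symbol steps: pull out 2s via (2/n), flip via reciprocity, reduce):
  reciprocity: (73/569) -> +(569/73)
  reduce: (58/73)
  pull out 2: (2/73) = +1  (since 73 mod 8 = 1)
  reciprocity: (29/73) -> +(73/29)
  reduce: (15/29)
  reciprocity: (15/29) -> +(29/15)
  reduce: (14/15)
  pull out 2: (2/15) = +1  (since 15 mod 8 = 7)
  reciprocity: (7/15) -> -(15/7)
  reduce: (1/7)
  (1/7) = 1
Product of signs = -1
(73/569) = -1

-1


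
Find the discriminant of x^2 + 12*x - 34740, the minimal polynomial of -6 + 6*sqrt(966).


The element -6 + 6*sqrt(966) has minimal polynomial:
x^2 + 12*x - 34740
Discriminant = (12)^2 - 4*(-34740)
= 144 + 138960
= 139104

139104


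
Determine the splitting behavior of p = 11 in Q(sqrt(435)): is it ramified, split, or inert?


K = Q(sqrt(435)). Since d mod 4 = 3, disc(K) = 1740.
Check p | disc: 1740 mod 11 = 2.
p does not divide disc. Compute Legendre symbol (d/p):
6^((11-1)/2) mod 11 = -1
(d/p) = -1, so p is inert: (p) stays prime with e=1, f=2, g=1.
Therefore p is inert.

inert


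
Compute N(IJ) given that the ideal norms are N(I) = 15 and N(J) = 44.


N(IJ) = N(I) * N(J)
= 15 * 44
= 660

660


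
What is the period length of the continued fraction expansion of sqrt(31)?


Run the CF algorithm for sqrt(31).
a_0 = floor(sqrt(31)) = 5; set m_0=0, q_0=1.
Recurrence: m' = q*a - m,  q' = (d - m'^2)/q,  a' = floor((a_0 + m')/q').
  step 1: m=5, q=6, a=1
  step 2: m=1, q=5, a=1
  step 3: m=4, q=3, a=3
  step 4: m=5, q=2, a=5
  step 5: m=5, q=3, a=3
  step 6: m=4, q=5, a=1
  step 7: m=1, q=6, a=1
  step 8: m=5, q=1, a=10
a_8 = 2*a_0 = 10, so the period closes here.
sqrt(31) = [5; 1, 1, 3, 5, 3, 1, 1, 10]
Period length = 8

8


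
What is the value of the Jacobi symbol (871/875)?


Compute (871/875) via quadratic reciprocity:
  reciprocity: (871/875) -> -(875/871)
  reduce: (4/871)
  pull out 2: (2/871) = +1  (since 871 mod 8 = 7)
  pull out 2: (2/871) = +1  (since 871 mod 8 = 7)
  (1/871) = 1
Product of signs = -1

-1


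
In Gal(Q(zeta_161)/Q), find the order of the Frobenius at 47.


The Frobenius at p in Gal(Q(zeta_n)/Q) = (Z/nZ)* is the class of p, so its order is ord_161(47), the smallest k >= 1 with 47^k = 1 mod 161.
n = 161 = 7 * 23, phi(161) = 132; the order divides phi(n).
Divisors of 132: 1, 2, 3, 4, 6, 11, 12, 22, 33, 44, 66, 132
Repeated squaring mod 161: 47^1 = 47, 47^2 = 116, 47^4 = 93, 47^8 = 116, 47^16 = 93, 47^32 = 116, 47^64 = 93, 47^128 = 116
Test divisors in increasing order:
  k=1: 47^1 = 47 mod 161
  k=2: 47^2 = 116 mod 161
  k=3: 47^3 = 116 * 47 = 139 mod 161
  k=4: 47^4 = 93 mod 161
  k=6: 47^6 = 93 * 116 = 1 mod 161  <- first divisor giving 1
Order = 6

6


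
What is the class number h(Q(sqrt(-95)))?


K = Q(sqrt(-95)). d mod 4 = 1, so D = disc(K) = d = -95
h(K) equals the number of primitive reduced positive-definite forms (a, b, c) = a*x^2 + b*x*y + c*y^2 with b^2 - 4ac = D,
where reduced means |b| <= a <= c, with b >= 0 whenever |b| = a or a = c, and primitive means gcd(a, b, c) = 1.
Reduced forces 3a^2 <= |D| = 95, so 1 <= a <= 5; b must have the parity of D, and c = (b^2 - D)/(4a) must be an integer >= a.
Enumerate a = 1..5, b in [-a, a]:
  a=1: (1, 1, 24)  [1]
  a=2: (2, -1, 12), (2, 1, 12)  [2]
  a=3: (3, -1, 8), (3, 1, 8)  [2]
  a=4: (4, -1, 6), (4, 1, 6)  [2]
  a=5: (5, 5, 6)  [1]
Total reduced forms: 1 + 2 + 2 + 2 + 1 = 8
h = 8

8


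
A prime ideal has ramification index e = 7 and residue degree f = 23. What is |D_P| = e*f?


|D_P| = e * f
= 7 * 23
= 161

161


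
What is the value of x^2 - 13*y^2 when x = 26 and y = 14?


x^2 - d*y^2
= 26^2 - 13*14^2
= 676 - 2548
= -1872

-1872


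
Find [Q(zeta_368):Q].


The degree equals Euler's totient phi(368).
368 = 2^4 * 23
phi(368) = 176

176


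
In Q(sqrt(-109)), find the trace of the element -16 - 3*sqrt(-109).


Tr(a + b*sqrt(d)) = (a + b*sqrt(d)) + (a - b*sqrt(d)) = 2a
= 2 * (-16)
= -32

-32


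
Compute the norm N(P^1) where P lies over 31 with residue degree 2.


N(P^a) = p^(a*f)
= 31^(1*2)
= 31^2
= 961

961


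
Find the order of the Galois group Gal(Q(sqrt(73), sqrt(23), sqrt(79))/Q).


The 3 square roots of distinct primes are multiplicatively independent over Q,
so [K:Q] = 2^3 and Gal(K/Q) is isomorphic to (Z/2Z)^3.
|Gal| = 2^3 = 8

8


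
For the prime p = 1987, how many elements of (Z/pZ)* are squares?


For prime p, the number of non-zero quadratic residues is (p-1)/2.
= (1987-1)/2
= 993

993


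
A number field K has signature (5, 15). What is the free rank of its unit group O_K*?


By Dirichlet's unit theorem:
rank = r1 + r2 - 1
= 5 + 15 - 1
= 19

19


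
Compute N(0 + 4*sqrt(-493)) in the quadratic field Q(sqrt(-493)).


N(a + b*sqrt(d)) = a^2 - d*b^2
= (0)^2 - (-493)*(4)^2
= 0 + 7888
= 7888

7888


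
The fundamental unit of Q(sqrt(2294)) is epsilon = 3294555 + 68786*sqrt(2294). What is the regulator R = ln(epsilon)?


epsilon = 3294555 + 68786*sqrt(2294)
= 6.5891e+06
R = ln(6.5891e+06)
= 15.7009

15.7009


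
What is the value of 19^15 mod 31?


p = 31 is prime and the exponent is (p-1)/2 = 15, so by Euler's criterion 19^15 = (19/31) = +1 or -1 mod 31.
Compute by square-and-multiply:
  15 = 8 + 4 + 2 + 1 (binary 1111)
  Repeated squaring mod 31: 19^1 = 19, 19^2 = 20, 19^4 = 28, 19^8 = 9
  19^15 = 19^8 * 19^4 * 19^2 * 19^1 = 9 * 28 * 20 * 19 mod 31
    9 * 28 = 252 = 4 mod 31
    4 * 20 = 80 = 18 mod 31
    18 * 19 = 342 = 1 mod 31
  19^15 = 1 mod 31
Result 1: 19 is a quadratic residue mod 31.
19^15 mod 31 = 1

1


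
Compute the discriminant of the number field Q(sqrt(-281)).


For K = Q(sqrt(d)) with d squarefree: disc(K) = d if d = 1 mod 4, and disc(K) = 4d if d = 2 or 3 mod 4.
Here d = -281, and d mod 4 = 3.
d = 3 mod 4, not 1 (O_K = Z[sqrt(d)]), so disc(K) = 4d = 4 * (-281) = -1124

-1124


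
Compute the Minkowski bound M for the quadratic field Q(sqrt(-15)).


d = -15, d mod 4 = 1, so disc(K) = d = -15; |disc(K)| = 15
Imaginary quadratic field, so n = 2, s = r2 = 1, r1 = 0
M = (n!/n^n) * (4/pi)^s * sqrt(|disc(K)|) = (2!/2^2) * (4/pi)^1 * sqrt(15)
= 0.5 * 1.273240 * 3.872983
= 2.4656

2.4656


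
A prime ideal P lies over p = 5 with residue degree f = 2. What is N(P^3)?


N(P^a) = p^(a*f)
= 5^(3*2)
= 5^6
= 15625

15625


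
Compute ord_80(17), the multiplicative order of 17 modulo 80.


We want ord_80(17), the smallest k >= 1 with 17^k = 1 mod 80.
n = 80 = 2^4 * 5, phi(80) = 32; the order divides phi(n).
Divisors of 32: 1, 2, 4, 8, 16, 32
Repeated squaring mod 80: 17^1 = 17, 17^2 = 49, 17^4 = 1, 17^8 = 1, 17^16 = 1, 17^32 = 1
Test divisors in increasing order:
  k=1: 17^1 = 17 mod 80
  k=2: 17^2 = 49 mod 80
  k=4: 17^4 = 1 mod 80  <- first divisor giving 1
Order = 4

4


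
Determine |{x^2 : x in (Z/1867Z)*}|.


For prime p, the number of non-zero quadratic residues is (p-1)/2.
= (1867-1)/2
= 933

933


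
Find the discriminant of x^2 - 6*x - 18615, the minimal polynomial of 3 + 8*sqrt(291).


The element 3 + 8*sqrt(291) has minimal polynomial:
x^2 - 6*x - 18615
Discriminant = (-6)^2 - 4*(-18615)
= 36 + 74460
= 74496

74496


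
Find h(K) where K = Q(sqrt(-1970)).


K = Q(sqrt(-1970)). d mod 4 = 2, so D = disc(K) = 4d = -7880
h(K) equals the number of primitive reduced positive-definite forms (a, b, c) = a*x^2 + b*x*y + c*y^2 with b^2 - 4ac = D,
where reduced means |b| <= a <= c, with b >= 0 whenever |b| = a or a = c, and primitive means gcd(a, b, c) = 1.
Reduced forces 3a^2 <= |D| = 7880, so 1 <= a <= 51; b must have the parity of D, and c = (b^2 - D)/(4a) must be an integer >= a.
Enumerate a = 1..51, b in [-a, a]:
  a=1: (1, 0, 1970)  [1]
  a=2: (2, 0, 985)  [1]
  a=3: (3, -2, 657), (3, 2, 657)  [2]
  a=4: none
  a=5: (5, 0, 394)  [1]
  a=6: (6, -4, 329), (6, 4, 329)  [2]
  a=7: (7, -4, 282), (7, 4, 282)  [2]
  a=8: none
  a=9: (9, -2, 219), (9, 2, 219)  [2]
  a=10: (10, 0, 197)  [1]
  a=11..13: none
  a=14: (14, -4, 141), (14, 4, 141)  [2]
  a=15: (15, -10, 133), (15, 10, 133)  [2]
  a=16: none
  a=17: (17, -12, 118), (17, 12, 118)  [2]
  a=18: (18, -16, 113), (18, 16, 113)  [2]
  a=19: (19, -10, 105), (19, 10, 105)  [2]
  a=20: none
  a=21: (21, -10, 95), (21, -4, 94), (21, 4, 94), (21, 10, 95)  [4]
  a=22: none
  a=23: (23, -20, 90), (23, 20, 90)  [2]
  a=24..26: none
  a=27: (27, -2, 73), (27, 2, 73)  [2]
  a=28..29: none
  a=30: (30, -20, 69), (30, 20, 69)  [2]
  a=31: (31, -26, 69), (31, 26, 69)  [2]
  a=32..33: none
  a=34: (34, -12, 59), (34, 12, 59)  [2]
  a=35: (35, -10, 57), (35, 10, 57)  [2]
  a=36: none
  a=37: (37, -36, 62), (37, 36, 62)  [2]
  a=38: (38, -28, 57), (38, 28, 57)  [2]
  a=39..40: none
  a=41: (41, -22, 51), (41, 22, 51)  [2]
  a=42: (42, -32, 53), (42, -4, 47), (42, 4, 47), (42, 32, 53)  [4]
  a=43..44: none
  a=45: (45, -20, 46), (45, 20, 46)  [2]
  a=46..48: none
  a=49: (49, -46, 51), (49, 46, 51)  [2]
  a=50..51: none
Total reduced forms: 1 + 1 + 2 + 1 + 2 + 2 + 2 + 1 + 2 + 2 + 2 + 2 + 2 + 4 + 2 + 2 + 2 + 2 + 2 + 2 + 2 + 2 + 2 + 4 + 2 + 2 = 52
h = 52

52


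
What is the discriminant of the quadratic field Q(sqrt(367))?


For K = Q(sqrt(d)) with d squarefree: disc(K) = d if d = 1 mod 4, and disc(K) = 4d if d = 2 or 3 mod 4.
Here d = 367, and d mod 4 = 3.
d = 3 mod 4, not 1 (O_K = Z[sqrt(d)]), so disc(K) = 4d = 4 * (367) = 1468

1468


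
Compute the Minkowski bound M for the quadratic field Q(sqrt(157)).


d = 157, d mod 4 = 1, so disc(K) = d = 157; |disc(K)| = 157
Real quadratic field, so n = 2, s = r2 = 0, r1 = 2
M = (n!/n^n) * (4/pi)^s * sqrt(|disc(K)|) = (2!/2^2) * (4/pi)^0 * sqrt(157)
= 0.5 * 1.000000 * 12.529964
= 6.2650

6.2650


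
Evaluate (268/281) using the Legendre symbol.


p = 281 is prime, so compute (268/281) with the reciprocity algorithm (Jacobi-symbol steps: pull out 2s via (2/n), flip via reciprocity, reduce):
  pull out 2: (2/281) = +1  (since 281 mod 8 = 1)
  pull out 2: (2/281) = +1  (since 281 mod 8 = 1)
  reciprocity: (67/281) -> +(281/67)
  reduce: (13/67)
  reciprocity: (13/67) -> +(67/13)
  reduce: (2/13)
  pull out 2: (2/13) = -1  (since 13 mod 8 = 5)
  (1/13) = 1
Product of signs = -1
(268/281) = -1

-1


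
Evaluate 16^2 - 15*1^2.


x^2 - d*y^2
= 16^2 - 15*1^2
= 256 - 15
= 241

241


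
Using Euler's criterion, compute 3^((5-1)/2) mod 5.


p = 5 is prime and the exponent is (p-1)/2 = 2, so by Euler's criterion 3^2 = (3/5) = +1 or -1 mod 5.
Compute by square-and-multiply:
  2 = 2 (binary 10)
  Repeated squaring mod 5: 3^1 = 3, 3^2 = 4
  3^2 = 4 mod 5
Result 4 = p - 1 = -1 mod 5: 3 is a quadratic non-residue mod 5. As a residue in [0, p-1] the value is 4.
3^2 mod 5 = 4

4


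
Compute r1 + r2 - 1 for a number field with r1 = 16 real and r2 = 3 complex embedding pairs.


By Dirichlet's unit theorem:
rank = r1 + r2 - 1
= 16 + 3 - 1
= 18

18


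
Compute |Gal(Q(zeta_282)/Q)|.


|Gal(Q(zeta_282)/Q)| = phi(282)
= 92

92


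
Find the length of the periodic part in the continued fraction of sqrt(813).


Run the CF algorithm for sqrt(813).
a_0 = floor(sqrt(813)) = 28; set m_0=0, q_0=1.
Recurrence: m' = q*a - m,  q' = (d - m'^2)/q,  a' = floor((a_0 + m')/q').
  step 1: m=28, q=29, a=1
  step 2: m=1, q=28, a=1
  step 3: m=27, q=3, a=18
  step 4: m=27, q=28, a=1
  step 5: m=1, q=29, a=1
  step 6: m=28, q=1, a=56
a_6 = 2*a_0 = 56, so the period closes here.
sqrt(813) = [28; 1, 1, 18, 1, 1, 56]
Period length = 6

6


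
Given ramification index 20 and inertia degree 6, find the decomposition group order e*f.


|D_P| = e * f
= 20 * 6
= 120

120


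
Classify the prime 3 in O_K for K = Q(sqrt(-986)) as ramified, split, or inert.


K = Q(sqrt(-986)). Since d mod 4 = 2, disc(K) = -3944.
Check p | disc: -3944 mod 3 = 1.
p does not divide disc. Compute Legendre symbol (d/p):
1^((3-1)/2) mod 3 = 1
(d/p) = 1, so p splits: (p) = P*P' with e=1, f=1, g=2.
Therefore p is split.

split


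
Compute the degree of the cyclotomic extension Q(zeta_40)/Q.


The degree equals Euler's totient phi(40).
40 = 2^3 * 5
phi(40) = 16

16


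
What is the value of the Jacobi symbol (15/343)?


Compute (15/343) via quadratic reciprocity:
  reciprocity: (15/343) -> -(343/15)
  reduce: (13/15)
  reciprocity: (13/15) -> +(15/13)
  reduce: (2/13)
  pull out 2: (2/13) = -1  (since 13 mod 8 = 5)
  (1/13) = 1
Product of signs = 1

1


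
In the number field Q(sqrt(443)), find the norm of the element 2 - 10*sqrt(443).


N(a + b*sqrt(d)) = a^2 - d*b^2
= (2)^2 - (443)*(-10)^2
= 4 - 44300
= -44296

-44296


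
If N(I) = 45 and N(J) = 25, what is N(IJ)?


N(IJ) = N(I) * N(J)
= 45 * 25
= 1125

1125


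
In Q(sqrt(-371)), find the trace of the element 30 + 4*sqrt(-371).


Tr(a + b*sqrt(d)) = (a + b*sqrt(d)) + (a - b*sqrt(d)) = 2a
= 2 * (30)
= 60

60


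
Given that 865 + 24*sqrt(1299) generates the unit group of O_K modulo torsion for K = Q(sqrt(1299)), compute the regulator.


epsilon = 865 + 24*sqrt(1299)
= 1729.9994
R = ln(1729.9994)
= 7.4559

7.4559


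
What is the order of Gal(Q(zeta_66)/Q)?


|Gal(Q(zeta_66)/Q)| = phi(66)
= 20

20


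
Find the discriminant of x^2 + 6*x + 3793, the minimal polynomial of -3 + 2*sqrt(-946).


The element -3 + 2*sqrt(-946) has minimal polynomial:
x^2 + 6*x + 3793
Discriminant = (6)^2 - 4*(3793)
= 36 - 15172
= -15136

-15136


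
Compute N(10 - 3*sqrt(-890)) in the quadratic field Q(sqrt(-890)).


N(a + b*sqrt(d)) = a^2 - d*b^2
= (10)^2 - (-890)*(-3)^2
= 100 + 8010
= 8110

8110


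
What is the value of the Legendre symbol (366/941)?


p = 941 is prime, so compute (366/941) with the reciprocity algorithm (Jacobi-symbol steps: pull out 2s via (2/n), flip via reciprocity, reduce):
  pull out 2: (2/941) = -1  (since 941 mod 8 = 5)
  reciprocity: (183/941) -> +(941/183)
  reduce: (26/183)
  pull out 2: (2/183) = +1  (since 183 mod 8 = 7)
  reciprocity: (13/183) -> +(183/13)
  reduce: (1/13)
  (1/13) = 1
Product of signs = -1
(366/941) = -1

-1


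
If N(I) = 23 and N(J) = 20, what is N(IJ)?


N(IJ) = N(I) * N(J)
= 23 * 20
= 460

460


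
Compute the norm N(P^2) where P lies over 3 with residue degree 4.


N(P^a) = p^(a*f)
= 3^(2*4)
= 3^8
= 6561

6561


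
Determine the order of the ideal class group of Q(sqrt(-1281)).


K = Q(sqrt(-1281)). d mod 4 = 3, so D = disc(K) = 4d = -5124
h(K) equals the number of primitive reduced positive-definite forms (a, b, c) = a*x^2 + b*x*y + c*y^2 with b^2 - 4ac = D,
where reduced means |b| <= a <= c, with b >= 0 whenever |b| = a or a = c, and primitive means gcd(a, b, c) = 1.
Reduced forces 3a^2 <= |D| = 5124, so 1 <= a <= 41; b must have the parity of D, and c = (b^2 - D)/(4a) must be an integer >= a.
Enumerate a = 1..41, b in [-a, a]:
  a=1: (1, 0, 1281)  [1]
  a=2: (2, 2, 641)  [1]
  a=3: (3, 0, 427)  [1]
  a=4: none
  a=5: (5, -4, 257), (5, 4, 257)  [2]
  a=6: (6, 6, 215)  [1]
  a=7: (7, 0, 183)  [1]
  a=8..9: none
  a=10: (10, -6, 129), (10, 6, 129)  [2]
  a=11..13: none
  a=14: (14, 14, 95)  [1]
  a=15: (15, -6, 86), (15, 6, 86)  [2]
  a=16..18: none
  a=19: (19, -14, 70), (19, 14, 70)  [2]
  a=20: none
  a=21: (21, 0, 61)  [1]
  a=22..24: none
  a=25: (25, -24, 57), (25, 24, 57)  [2]
  a=26..28: none
  a=29: (29, -26, 50), (29, 26, 50)  [2]
  a=30: (30, -6, 43), (30, 6, 43)  [2]
  a=31..34: none
  a=35: (35, -14, 38), (35, 14, 38)  [2]
  a=36..40: none
  a=41: (41, 40, 41)  [1]
Total reduced forms: 1 + 1 + 1 + 2 + 1 + 1 + 2 + 1 + 2 + 2 + 1 + 2 + 2 + 2 + 2 + 1 = 24
h = 24

24


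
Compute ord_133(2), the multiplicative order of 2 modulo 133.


We want ord_133(2), the smallest k >= 1 with 2^k = 1 mod 133.
n = 133 = 7 * 19, phi(133) = 108; the order divides phi(n).
Divisors of 108: 1, 2, 3, 4, 6, 9, 12, 18, 27, 36, 54, 108
Repeated squaring mod 133: 2^1 = 2, 2^2 = 4, 2^4 = 16, 2^8 = 123, 2^16 = 100, 2^32 = 25, 2^64 = 93
Test divisors in increasing order:
  k=1: 2^1 = 2 mod 133
  k=2: 2^2 = 4 mod 133
  k=3: 2^3 = 4 * 2 = 8 mod 133
  k=4: 2^4 = 16 mod 133
  k=6: 2^6 = 16 * 4 = 64 mod 133
  k=9: 2^9 = 123 * 2 = 113 mod 133
  k=12: 2^12 = 123 * 16 = 106 mod 133
  k=18: 2^18 = 100 * 4 = 1 mod 133  <- first divisor giving 1
Order = 18

18


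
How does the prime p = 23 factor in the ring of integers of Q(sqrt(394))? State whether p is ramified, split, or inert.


K = Q(sqrt(394)). Since d mod 4 = 2, disc(K) = 1576.
Check p | disc: 1576 mod 23 = 12.
p does not divide disc. Compute Legendre symbol (d/p):
3^((23-1)/2) mod 23 = 1
(d/p) = 1, so p splits: (p) = P*P' with e=1, f=1, g=2.
Therefore p is split.

split


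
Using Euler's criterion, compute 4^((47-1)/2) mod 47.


p = 47 is prime and the exponent is (p-1)/2 = 23, so by Euler's criterion 4^23 = (4/47) = +1 or -1 mod 47.
Compute by square-and-multiply:
  23 = 16 + 4 + 2 + 1 (binary 10111)
  Repeated squaring mod 47: 4^1 = 4, 4^2 = 16, 4^4 = 21, 4^8 = 18, 4^16 = 42
  4^23 = 4^16 * 4^4 * 4^2 * 4^1 = 42 * 21 * 16 * 4 mod 47
    42 * 21 = 882 = 36 mod 47
    36 * 16 = 576 = 12 mod 47
    12 * 4 = 48 = 1 mod 47
  4^23 = 1 mod 47
Result 1: 4 is a quadratic residue mod 47.
4^23 mod 47 = 1

1


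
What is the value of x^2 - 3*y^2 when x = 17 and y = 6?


x^2 - d*y^2
= 17^2 - 3*6^2
= 289 - 108
= 181

181


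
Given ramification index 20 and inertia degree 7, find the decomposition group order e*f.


|D_P| = e * f
= 20 * 7
= 140

140


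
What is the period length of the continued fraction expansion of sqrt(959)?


Run the CF algorithm for sqrt(959).
a_0 = floor(sqrt(959)) = 30; set m_0=0, q_0=1.
Recurrence: m' = q*a - m,  q' = (d - m'^2)/q,  a' = floor((a_0 + m')/q').
  step 1: m=30, q=59, a=1
  step 2: m=29, q=2, a=29
  step 3: m=29, q=59, a=1
  step 4: m=30, q=1, a=60
a_4 = 2*a_0 = 60, so the period closes here.
sqrt(959) = [30; 1, 29, 1, 60]
Period length = 4

4


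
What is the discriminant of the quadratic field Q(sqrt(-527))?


For K = Q(sqrt(d)) with d squarefree: disc(K) = d if d = 1 mod 4, and disc(K) = 4d if d = 2 or 3 mod 4.
Here d = -527, and d mod 4 = 1.
d = 1 mod 4 (O_K = Z[(1+sqrt(d))/2]), so disc(K) = d = -527

-527


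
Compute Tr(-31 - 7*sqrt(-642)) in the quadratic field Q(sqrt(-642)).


Tr(a + b*sqrt(d)) = (a + b*sqrt(d)) + (a - b*sqrt(d)) = 2a
= 2 * (-31)
= -62

-62


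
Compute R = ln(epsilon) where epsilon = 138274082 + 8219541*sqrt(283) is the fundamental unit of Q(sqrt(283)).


epsilon = 138274082 + 8219541*sqrt(283)
= 2.7655e+08
R = ln(2.7655e+08)
= 19.4379

19.4379


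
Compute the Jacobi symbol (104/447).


Compute (104/447) via quadratic reciprocity:
  pull out 2: (2/447) = +1  (since 447 mod 8 = 7)
  pull out 2: (2/447) = +1  (since 447 mod 8 = 7)
  pull out 2: (2/447) = +1  (since 447 mod 8 = 7)
  reciprocity: (13/447) -> +(447/13)
  reduce: (5/13)
  reciprocity: (5/13) -> +(13/5)
  reduce: (3/5)
  reciprocity: (3/5) -> +(5/3)
  reduce: (2/3)
  pull out 2: (2/3) = -1  (since 3 mod 8 = 3)
  (1/3) = 1
Product of signs = -1

-1


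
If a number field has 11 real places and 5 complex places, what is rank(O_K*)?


By Dirichlet's unit theorem:
rank = r1 + r2 - 1
= 11 + 5 - 1
= 15

15


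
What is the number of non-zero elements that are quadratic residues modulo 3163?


For prime p, the number of non-zero quadratic residues is (p-1)/2.
= (3163-1)/2
= 1581

1581


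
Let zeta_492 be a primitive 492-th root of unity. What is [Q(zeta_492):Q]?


The degree equals Euler's totient phi(492).
492 = 2^2 * 3 * 41
phi(492) = 160

160


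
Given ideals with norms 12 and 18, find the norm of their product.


N(IJ) = N(I) * N(J)
= 12 * 18
= 216

216


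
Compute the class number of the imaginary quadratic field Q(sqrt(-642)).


K = Q(sqrt(-642)). d mod 4 = 2, so D = disc(K) = 4d = -2568
h(K) equals the number of primitive reduced positive-definite forms (a, b, c) = a*x^2 + b*x*y + c*y^2 with b^2 - 4ac = D,
where reduced means |b| <= a <= c, with b >= 0 whenever |b| = a or a = c, and primitive means gcd(a, b, c) = 1.
Reduced forces 3a^2 <= |D| = 2568, so 1 <= a <= 29; b must have the parity of D, and c = (b^2 - D)/(4a) must be an integer >= a.
Enumerate a = 1..29, b in [-a, a]:
  a=1: (1, 0, 642)  [1]
  a=2: (2, 0, 321)  [1]
  a=3: (3, 0, 214)  [1]
  a=4..5: none
  a=6: (6, 0, 107)  [1]
  a=7: (7, -6, 93), (7, 6, 93)  [2]
  a=8..13: none
  a=14: (14, -8, 47), (14, 8, 47)  [2]
  a=15..16: none
  a=17: (17, -4, 38), (17, 4, 38)  [2]
  a=18: none
  a=19: (19, -4, 34), (19, 4, 34)  [2]
  a=20: none
  a=21: (21, -6, 31), (21, 6, 31)  [2]
  a=22: none
  a=23: (23, -10, 29), (23, 10, 29)  [2]
  a=24..29: none
Total reduced forms: 1 + 1 + 1 + 1 + 2 + 2 + 2 + 2 + 2 + 2 = 16
h = 16

16


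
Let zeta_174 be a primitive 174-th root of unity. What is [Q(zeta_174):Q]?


The degree equals Euler's totient phi(174).
174 = 2 * 3 * 29
phi(174) = 56

56


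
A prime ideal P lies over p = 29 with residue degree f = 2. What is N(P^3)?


N(P^a) = p^(a*f)
= 29^(3*2)
= 29^6
= 594823321

594823321


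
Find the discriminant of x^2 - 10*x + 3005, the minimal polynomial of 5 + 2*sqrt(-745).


The element 5 + 2*sqrt(-745) has minimal polynomial:
x^2 - 10*x + 3005
Discriminant = (-10)^2 - 4*(3005)
= 100 - 12020
= -11920

-11920


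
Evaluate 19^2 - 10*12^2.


x^2 - d*y^2
= 19^2 - 10*12^2
= 361 - 1440
= -1079

-1079


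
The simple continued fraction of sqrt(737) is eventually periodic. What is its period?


Run the CF algorithm for sqrt(737).
a_0 = floor(sqrt(737)) = 27; set m_0=0, q_0=1.
Recurrence: m' = q*a - m,  q' = (d - m'^2)/q,  a' = floor((a_0 + m')/q').
  step 1: m=27, q=8, a=6
  step 2: m=21, q=37, a=1
  step 3: m=16, q=13, a=3
  step 4: m=23, q=16, a=3
  step 5: m=25, q=7, a=7
  step 6: m=24, q=23, a=2
  step 7: m=22, q=11, a=4
  step 8: m=22, q=23, a=2
  step 9: m=24, q=7, a=7
  step 10: m=25, q=16, a=3
  step 11: m=23, q=13, a=3
  step 12: m=16, q=37, a=1
  step 13: m=21, q=8, a=6
  step 14: m=27, q=1, a=54
a_14 = 2*a_0 = 54, so the period closes here.
sqrt(737) = [27; 6, 1, 3, 3, 7, 2, 4, 2, 7, 3, 3, 1, 6, 54]
Period length = 14

14


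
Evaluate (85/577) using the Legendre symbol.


p = 577 is prime, so compute (85/577) with the reciprocity algorithm (Jacobi-symbol steps: pull out 2s via (2/n), flip via reciprocity, reduce):
  reciprocity: (85/577) -> +(577/85)
  reduce: (67/85)
  reciprocity: (67/85) -> +(85/67)
  reduce: (18/67)
  pull out 2: (2/67) = -1  (since 67 mod 8 = 3)
  reciprocity: (9/67) -> +(67/9)
  reduce: (4/9)
  pull out 2: (2/9) = +1  (since 9 mod 8 = 1)
  pull out 2: (2/9) = +1  (since 9 mod 8 = 1)
  (1/9) = 1
Product of signs = -1
(85/577) = -1

-1


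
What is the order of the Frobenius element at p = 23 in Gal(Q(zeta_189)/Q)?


The Frobenius at p in Gal(Q(zeta_n)/Q) = (Z/nZ)* is the class of p, so its order is ord_189(23), the smallest k >= 1 with 23^k = 1 mod 189.
n = 189 = 3^3 * 7, phi(189) = 108; the order divides phi(n).
Divisors of 108: 1, 2, 3, 4, 6, 9, 12, 18, 27, 36, 54, 108
Repeated squaring mod 189: 23^1 = 23, 23^2 = 151, 23^4 = 121, 23^8 = 88, 23^16 = 184, 23^32 = 25, 23^64 = 58
Test divisors in increasing order:
  k=1: 23^1 = 23 mod 189
  k=2: 23^2 = 151 mod 189
  k=3: 23^3 = 151 * 23 = 71 mod 189
  k=4: 23^4 = 121 mod 189
  k=6: 23^6 = 121 * 151 = 127 mod 189
  k=9: 23^9 = 88 * 23 = 134 mod 189
  k=12: 23^12 = 88 * 121 = 64 mod 189
  k=18: 23^18 = 184 * 151 = 1 mod 189  <- first divisor giving 1
Order = 18

18


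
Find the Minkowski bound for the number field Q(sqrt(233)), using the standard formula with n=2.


d = 233, d mod 4 = 1, so disc(K) = d = 233; |disc(K)| = 233
Real quadratic field, so n = 2, s = r2 = 0, r1 = 2
M = (n!/n^n) * (4/pi)^s * sqrt(|disc(K)|) = (2!/2^2) * (4/pi)^0 * sqrt(233)
= 0.5 * 1.000000 * 15.264338
= 7.6322

7.6322


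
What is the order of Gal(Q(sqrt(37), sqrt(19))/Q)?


The 2 square roots of distinct primes are multiplicatively independent over Q,
so [K:Q] = 2^2 and Gal(K/Q) is isomorphic to (Z/2Z)^2.
|Gal| = 2^2 = 4

4


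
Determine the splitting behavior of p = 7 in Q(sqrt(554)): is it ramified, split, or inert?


K = Q(sqrt(554)). Since d mod 4 = 2, disc(K) = 2216.
Check p | disc: 2216 mod 7 = 4.
p does not divide disc. Compute Legendre symbol (d/p):
1^((7-1)/2) mod 7 = 1
(d/p) = 1, so p splits: (p) = P*P' with e=1, f=1, g=2.
Therefore p is split.

split


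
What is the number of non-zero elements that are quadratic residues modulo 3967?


For prime p, the number of non-zero quadratic residues is (p-1)/2.
= (3967-1)/2
= 1983

1983


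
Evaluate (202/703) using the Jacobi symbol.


Compute (202/703) via quadratic reciprocity:
  pull out 2: (2/703) = +1  (since 703 mod 8 = 7)
  reciprocity: (101/703) -> +(703/101)
  reduce: (97/101)
  reciprocity: (97/101) -> +(101/97)
  reduce: (4/97)
  pull out 2: (2/97) = +1  (since 97 mod 8 = 1)
  pull out 2: (2/97) = +1  (since 97 mod 8 = 1)
  (1/97) = 1
Product of signs = 1

1


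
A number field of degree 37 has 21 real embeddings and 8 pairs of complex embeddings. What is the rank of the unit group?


By Dirichlet's unit theorem:
rank = r1 + r2 - 1
= 21 + 8 - 1
= 28

28


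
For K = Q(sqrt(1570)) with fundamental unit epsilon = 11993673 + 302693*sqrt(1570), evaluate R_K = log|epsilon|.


epsilon = 11993673 + 302693*sqrt(1570)
= 2.3987e+07
R = ln(2.3987e+07)
= 16.9930

16.9930


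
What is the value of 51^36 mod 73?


p = 73 is prime and the exponent is (p-1)/2 = 36, so by Euler's criterion 51^36 = (51/73) = +1 or -1 mod 73.
Compute by square-and-multiply:
  36 = 32 + 4 (binary 100100)
  Repeated squaring mod 73: 51^1 = 51, 51^2 = 46, 51^4 = 72, 51^8 = 1, 51^16 = 1, 51^32 = 1
  51^36 = 51^32 * 51^4 = 1 * 72 mod 73
    1 * 72 = 72 = 72 mod 73
  51^36 = 72 mod 73
Result 72 = p - 1 = -1 mod 73: 51 is a quadratic non-residue mod 73. As a residue in [0, p-1] the value is 72.
51^36 mod 73 = 72

72


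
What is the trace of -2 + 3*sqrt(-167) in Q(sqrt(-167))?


Tr(a + b*sqrt(d)) = (a + b*sqrt(d)) + (a - b*sqrt(d)) = 2a
= 2 * (-2)
= -4

-4


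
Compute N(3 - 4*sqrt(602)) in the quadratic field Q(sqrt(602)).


N(a + b*sqrt(d)) = a^2 - d*b^2
= (3)^2 - (602)*(-4)^2
= 9 - 9632
= -9623

-9623


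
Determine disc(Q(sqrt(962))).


For K = Q(sqrt(d)) with d squarefree: disc(K) = d if d = 1 mod 4, and disc(K) = 4d if d = 2 or 3 mod 4.
Here d = 962, and d mod 4 = 2.
d = 2 mod 4, not 1 (O_K = Z[sqrt(d)]), so disc(K) = 4d = 4 * (962) = 3848

3848


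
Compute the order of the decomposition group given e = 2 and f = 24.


|D_P| = e * f
= 2 * 24
= 48

48


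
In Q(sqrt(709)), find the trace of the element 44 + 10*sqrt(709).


Tr(a + b*sqrt(d)) = (a + b*sqrt(d)) + (a - b*sqrt(d)) = 2a
= 2 * (44)
= 88

88


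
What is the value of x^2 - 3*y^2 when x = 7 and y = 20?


x^2 - d*y^2
= 7^2 - 3*20^2
= 49 - 1200
= -1151

-1151


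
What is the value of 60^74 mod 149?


p = 149 is prime and the exponent is (p-1)/2 = 74, so by Euler's criterion 60^74 = (60/149) = +1 or -1 mod 149.
Compute by square-and-multiply:
  74 = 64 + 8 + 2 (binary 1001010)
  Repeated squaring mod 149: 60^1 = 60, 60^2 = 24, 60^4 = 129, 60^8 = 102, 60^16 = 123, 60^32 = 80, 60^64 = 142
  60^74 = 60^64 * 60^8 * 60^2 = 142 * 102 * 24 mod 149
    142 * 102 = 14484 = 31 mod 149
    31 * 24 = 744 = 148 mod 149
  60^74 = 148 mod 149
Result 148 = p - 1 = -1 mod 149: 60 is a quadratic non-residue mod 149. As a residue in [0, p-1] the value is 148.
60^74 mod 149 = 148

148


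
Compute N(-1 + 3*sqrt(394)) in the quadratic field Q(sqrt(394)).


N(a + b*sqrt(d)) = a^2 - d*b^2
= (-1)^2 - (394)*(3)^2
= 1 - 3546
= -3545

-3545


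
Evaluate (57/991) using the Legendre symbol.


p = 991 is prime, so compute (57/991) with the reciprocity algorithm (Jacobi-symbol steps: pull out 2s via (2/n), flip via reciprocity, reduce):
  reciprocity: (57/991) -> +(991/57)
  reduce: (22/57)
  pull out 2: (2/57) = +1  (since 57 mod 8 = 1)
  reciprocity: (11/57) -> +(57/11)
  reduce: (2/11)
  pull out 2: (2/11) = -1  (since 11 mod 8 = 3)
  (1/11) = 1
Product of signs = -1
(57/991) = -1

-1


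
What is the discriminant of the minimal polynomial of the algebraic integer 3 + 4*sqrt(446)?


The element 3 + 4*sqrt(446) has minimal polynomial:
x^2 - 6*x - 7127
Discriminant = (-6)^2 - 4*(-7127)
= 36 + 28508
= 28544

28544


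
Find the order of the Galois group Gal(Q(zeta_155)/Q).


|Gal(Q(zeta_155)/Q)| = phi(155)
= 120

120


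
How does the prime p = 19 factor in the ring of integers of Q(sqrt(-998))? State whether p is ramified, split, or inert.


K = Q(sqrt(-998)). Since d mod 4 = 2, disc(K) = -3992.
Check p | disc: -3992 mod 19 = 17.
p does not divide disc. Compute Legendre symbol (d/p):
9^((19-1)/2) mod 19 = 1
(d/p) = 1, so p splits: (p) = P*P' with e=1, f=1, g=2.
Therefore p is split.

split


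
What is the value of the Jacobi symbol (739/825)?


Compute (739/825) via quadratic reciprocity:
  reciprocity: (739/825) -> +(825/739)
  reduce: (86/739)
  pull out 2: (2/739) = -1  (since 739 mod 8 = 3)
  reciprocity: (43/739) -> -(739/43)
  reduce: (8/43)
  pull out 2: (2/43) = -1  (since 43 mod 8 = 3)
  pull out 2: (2/43) = -1  (since 43 mod 8 = 3)
  pull out 2: (2/43) = -1  (since 43 mod 8 = 3)
  (1/43) = 1
Product of signs = -1

-1


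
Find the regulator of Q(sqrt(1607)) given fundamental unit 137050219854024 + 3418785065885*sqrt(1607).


epsilon = 137050219854024 + 3418785065885*sqrt(1607)
= 2.7410e+14
R = ln(2.7410e+14)
= 33.2445

33.2445


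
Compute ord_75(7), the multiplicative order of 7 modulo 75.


We want ord_75(7), the smallest k >= 1 with 7^k = 1 mod 75.
n = 75 = 3 * 5^2, phi(75) = 40; the order divides phi(n).
Divisors of 40: 1, 2, 4, 5, 8, 10, 20, 40
Repeated squaring mod 75: 7^1 = 7, 7^2 = 49, 7^4 = 1, 7^8 = 1, 7^16 = 1, 7^32 = 1
Test divisors in increasing order:
  k=1: 7^1 = 7 mod 75
  k=2: 7^2 = 49 mod 75
  k=4: 7^4 = 1 mod 75  <- first divisor giving 1
Order = 4

4


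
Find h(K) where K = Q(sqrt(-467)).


K = Q(sqrt(-467)). d mod 4 = 1, so D = disc(K) = d = -467
h(K) equals the number of primitive reduced positive-definite forms (a, b, c) = a*x^2 + b*x*y + c*y^2 with b^2 - 4ac = D,
where reduced means |b| <= a <= c, with b >= 0 whenever |b| = a or a = c, and primitive means gcd(a, b, c) = 1.
Reduced forces 3a^2 <= |D| = 467, so 1 <= a <= 12; b must have the parity of D, and c = (b^2 - D)/(4a) must be an integer >= a.
Enumerate a = 1..12, b in [-a, a]:
  a=1: (1, 1, 117)  [1]
  a=2: none
  a=3: (3, -1, 39), (3, 1, 39)  [2]
  a=4..6: none
  a=7: (7, -3, 17), (7, 3, 17)  [2]
  a=8: none
  a=9: (9, -1, 13), (9, 1, 13)  [2]
  a=10..12: none
Total reduced forms: 1 + 2 + 2 + 2 = 7
h = 7

7


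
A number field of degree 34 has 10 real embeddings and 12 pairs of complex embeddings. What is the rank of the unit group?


By Dirichlet's unit theorem:
rank = r1 + r2 - 1
= 10 + 12 - 1
= 21

21


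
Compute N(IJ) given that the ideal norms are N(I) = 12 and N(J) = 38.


N(IJ) = N(I) * N(J)
= 12 * 38
= 456

456


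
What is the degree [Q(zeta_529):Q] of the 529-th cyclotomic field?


The degree equals Euler's totient phi(529).
529 = 23^2
phi(529) = 506

506


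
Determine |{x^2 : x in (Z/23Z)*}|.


For prime p, the number of non-zero quadratic residues is (p-1)/2.
= (23-1)/2
= 11

11


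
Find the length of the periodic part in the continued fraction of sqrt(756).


Run the CF algorithm for sqrt(756).
a_0 = floor(sqrt(756)) = 27; set m_0=0, q_0=1.
Recurrence: m' = q*a - m,  q' = (d - m'^2)/q,  a' = floor((a_0 + m')/q').
  step 1: m=27, q=27, a=2
  step 2: m=27, q=1, a=54
a_2 = 2*a_0 = 54, so the period closes here.
sqrt(756) = [27; 2, 54]
Period length = 2

2


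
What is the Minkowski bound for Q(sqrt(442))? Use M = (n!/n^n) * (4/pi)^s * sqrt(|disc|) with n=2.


d = 442, d mod 4 = 2, so disc(K) = 4d = 1768; |disc(K)| = 1768
Real quadratic field, so n = 2, s = r2 = 0, r1 = 2
M = (n!/n^n) * (4/pi)^s * sqrt(|disc(K)|) = (2!/2^2) * (4/pi)^0 * sqrt(1768)
= 0.5 * 1.000000 * 42.047592
= 21.0238

21.0238


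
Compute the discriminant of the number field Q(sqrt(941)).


For K = Q(sqrt(d)) with d squarefree: disc(K) = d if d = 1 mod 4, and disc(K) = 4d if d = 2 or 3 mod 4.
Here d = 941, and d mod 4 = 1.
d = 1 mod 4 (O_K = Z[(1+sqrt(d))/2]), so disc(K) = d = 941

941


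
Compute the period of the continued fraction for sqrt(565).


Run the CF algorithm for sqrt(565).
a_0 = floor(sqrt(565)) = 23; set m_0=0, q_0=1.
Recurrence: m' = q*a - m,  q' = (d - m'^2)/q,  a' = floor((a_0 + m')/q').
  step 1: m=23, q=36, a=1
  step 2: m=13, q=11, a=3
  step 3: m=20, q=15, a=2
  step 4: m=10, q=31, a=1
  step 5: m=21, q=4, a=11
  step 6: m=23, q=9, a=5
  step 7: m=22, q=9, a=5
  step 8: m=23, q=4, a=11
  step 9: m=21, q=31, a=1
  step 10: m=10, q=15, a=2
  step 11: m=20, q=11, a=3
  step 12: m=13, q=36, a=1
  step 13: m=23, q=1, a=46
a_13 = 2*a_0 = 46, so the period closes here.
sqrt(565) = [23; 1, 3, 2, 1, 11, 5, 5, 11, 1, 2, 3, 1, 46]
Period length = 13

13


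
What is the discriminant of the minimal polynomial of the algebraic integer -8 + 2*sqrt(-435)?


The element -8 + 2*sqrt(-435) has minimal polynomial:
x^2 + 16*x + 1804
Discriminant = (16)^2 - 4*(1804)
= 256 - 7216
= -6960

-6960


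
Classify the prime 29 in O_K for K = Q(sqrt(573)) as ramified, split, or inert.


K = Q(sqrt(573)). Since d mod 4 = 1, disc(K) = 573.
Check p | disc: 573 mod 29 = 22.
p does not divide disc. Compute Legendre symbol (d/p):
22^((29-1)/2) mod 29 = 1
(d/p) = 1, so p splits: (p) = P*P' with e=1, f=1, g=2.
Therefore p is split.

split


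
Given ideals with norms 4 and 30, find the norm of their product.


N(IJ) = N(I) * N(J)
= 4 * 30
= 120

120


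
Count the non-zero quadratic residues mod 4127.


For prime p, the number of non-zero quadratic residues is (p-1)/2.
= (4127-1)/2
= 2063

2063


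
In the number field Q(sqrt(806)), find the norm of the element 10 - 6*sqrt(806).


N(a + b*sqrt(d)) = a^2 - d*b^2
= (10)^2 - (806)*(-6)^2
= 100 - 29016
= -28916

-28916


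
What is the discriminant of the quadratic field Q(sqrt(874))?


For K = Q(sqrt(d)) with d squarefree: disc(K) = d if d = 1 mod 4, and disc(K) = 4d if d = 2 or 3 mod 4.
Here d = 874, and d mod 4 = 2.
d = 2 mod 4, not 1 (O_K = Z[sqrt(d)]), so disc(K) = 4d = 4 * (874) = 3496

3496


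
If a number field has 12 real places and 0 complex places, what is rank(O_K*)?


By Dirichlet's unit theorem:
rank = r1 + r2 - 1
= 12 + 0 - 1
= 11

11


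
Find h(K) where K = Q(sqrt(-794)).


K = Q(sqrt(-794)). d mod 4 = 2, so D = disc(K) = 4d = -3176
h(K) equals the number of primitive reduced positive-definite forms (a, b, c) = a*x^2 + b*x*y + c*y^2 with b^2 - 4ac = D,
where reduced means |b| <= a <= c, with b >= 0 whenever |b| = a or a = c, and primitive means gcd(a, b, c) = 1.
Reduced forces 3a^2 <= |D| = 3176, so 1 <= a <= 32; b must have the parity of D, and c = (b^2 - D)/(4a) must be an integer >= a.
Enumerate a = 1..32, b in [-a, a]:
  a=1: (1, 0, 794)  [1]
  a=2: (2, 0, 397)  [1]
  a=3: (3, -2, 265), (3, 2, 265)  [2]
  a=4: none
  a=5: (5, -2, 159), (5, 2, 159)  [2]
  a=6: (6, -4, 133), (6, 4, 133)  [2]
  a=7: (7, -4, 114), (7, 4, 114)  [2]
  a=8: none
  a=9: (9, -8, 90), (9, 8, 90)  [2]
  a=10: (10, -8, 81), (10, 8, 81)  [2]
  a=11: (11, -6, 73), (11, 6, 73)  [2]
  a=12: none
  a=13: (13, -10, 63), (13, 10, 63)  [2]
  a=14: (14, -4, 57), (14, 4, 57)  [2]
  a=15: (15, -8, 54), (15, -2, 53), (15, 2, 53), (15, 8, 54)  [4]
  a=16..17: none
  a=18: (18, -8, 45), (18, 8, 45)  [2]
  a=19: (19, -4, 42), (19, 4, 42)  [2]
  a=20: none
  a=21: (21, -10, 39), (21, -4, 38), (21, 4, 38), (21, 10, 39)  [4]
  a=22: (22, -16, 39), (22, 16, 39)  [2]
  a=23..24: none
  a=25: (25, -18, 35), (25, 18, 35)  [2]
  a=26: (26, -16, 33), (26, 16, 33)  [2]
  a=27: (27, -8, 30), (27, 8, 30)  [2]
  a=28..29: none
  a=30: (30, -28, 33), (30, 28, 33)  [2]
  a=31..32: none
Total reduced forms: 1 + 1 + 2 + 2 + 2 + 2 + 2 + 2 + 2 + 2 + 2 + 4 + 2 + 2 + 4 + 2 + 2 + 2 + 2 + 2 = 42
h = 42

42


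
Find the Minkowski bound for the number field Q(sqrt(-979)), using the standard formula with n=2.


d = -979, d mod 4 = 1, so disc(K) = d = -979; |disc(K)| = 979
Imaginary quadratic field, so n = 2, s = r2 = 1, r1 = 0
M = (n!/n^n) * (4/pi)^s * sqrt(|disc(K)|) = (2!/2^2) * (4/pi)^1 * sqrt(979)
= 0.5 * 1.273240 * 31.288976
= 19.9192

19.9192
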